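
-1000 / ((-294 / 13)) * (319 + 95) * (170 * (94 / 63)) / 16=298626250/1029 = 290210.16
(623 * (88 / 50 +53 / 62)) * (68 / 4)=42925323/1550 = 27693.76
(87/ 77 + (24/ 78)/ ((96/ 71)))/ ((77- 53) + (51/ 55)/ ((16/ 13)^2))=5217760/94605147 = 0.06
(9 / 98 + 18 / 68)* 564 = 167508/833 = 201.09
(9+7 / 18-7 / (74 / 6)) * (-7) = -41125/666 = -61.75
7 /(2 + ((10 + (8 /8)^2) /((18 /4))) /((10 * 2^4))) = 5040/1451 = 3.47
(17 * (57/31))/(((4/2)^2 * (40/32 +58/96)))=11628/2759 = 4.21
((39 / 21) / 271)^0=1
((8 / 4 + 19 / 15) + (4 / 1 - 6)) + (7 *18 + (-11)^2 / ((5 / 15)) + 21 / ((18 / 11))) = 5031/10 = 503.10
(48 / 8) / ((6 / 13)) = 13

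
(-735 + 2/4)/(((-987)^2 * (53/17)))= -24973/103261914 = 0.00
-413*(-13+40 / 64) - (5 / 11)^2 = 4947127/968 = 5110.67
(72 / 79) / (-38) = -36/1501 = -0.02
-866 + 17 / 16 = -13839/16 = -864.94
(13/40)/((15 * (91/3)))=1/1400 = 0.00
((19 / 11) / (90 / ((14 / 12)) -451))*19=-2527/28787 = -0.09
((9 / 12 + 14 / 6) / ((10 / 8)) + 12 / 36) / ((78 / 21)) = 49/65 = 0.75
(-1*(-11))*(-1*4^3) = -704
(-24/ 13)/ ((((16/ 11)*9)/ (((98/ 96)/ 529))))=-539/1980576 = 0.00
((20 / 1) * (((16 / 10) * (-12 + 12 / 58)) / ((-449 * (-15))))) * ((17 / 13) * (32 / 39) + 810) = -45.45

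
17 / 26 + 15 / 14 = 157/91 = 1.73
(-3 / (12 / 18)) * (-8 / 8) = 9/2 = 4.50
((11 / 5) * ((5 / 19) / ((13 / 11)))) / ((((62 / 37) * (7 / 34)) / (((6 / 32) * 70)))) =18.64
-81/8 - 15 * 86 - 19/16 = -20821/16 = -1301.31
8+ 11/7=67/7 = 9.57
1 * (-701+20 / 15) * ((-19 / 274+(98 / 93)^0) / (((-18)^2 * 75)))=-35683/1331640 = -0.03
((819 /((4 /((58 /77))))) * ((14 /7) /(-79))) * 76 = -257868/869 = -296.74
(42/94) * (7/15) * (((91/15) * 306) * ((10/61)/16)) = 227409/57340 = 3.97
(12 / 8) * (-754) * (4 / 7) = -4524/7 = -646.29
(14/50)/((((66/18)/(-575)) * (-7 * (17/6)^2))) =2484/3179 = 0.78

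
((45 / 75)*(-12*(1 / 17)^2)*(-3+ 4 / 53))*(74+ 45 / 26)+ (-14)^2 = 40126418/199121 = 201.52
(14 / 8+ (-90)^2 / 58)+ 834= 113147/116 = 975.41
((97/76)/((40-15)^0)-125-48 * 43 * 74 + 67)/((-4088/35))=1308.16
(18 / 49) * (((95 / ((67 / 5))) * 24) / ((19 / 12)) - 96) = 13824/3283 = 4.21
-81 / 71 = -1.14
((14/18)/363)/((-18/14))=-49/29403 = 0.00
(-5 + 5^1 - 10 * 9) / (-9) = 10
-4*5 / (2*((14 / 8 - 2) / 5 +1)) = -200/19 = -10.53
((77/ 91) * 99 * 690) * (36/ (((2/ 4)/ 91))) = 378710640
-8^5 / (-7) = 32768/7 = 4681.14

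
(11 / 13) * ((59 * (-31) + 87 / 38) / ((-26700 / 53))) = 8093789/2637960 = 3.07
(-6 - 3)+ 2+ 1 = -6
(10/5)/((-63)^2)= 2/3969 = 0.00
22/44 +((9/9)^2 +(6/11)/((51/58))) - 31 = -10801/374 = -28.88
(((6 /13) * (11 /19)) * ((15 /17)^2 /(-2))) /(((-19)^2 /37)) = -274725/25769263 = -0.01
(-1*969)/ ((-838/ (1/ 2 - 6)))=-10659/1676 = -6.36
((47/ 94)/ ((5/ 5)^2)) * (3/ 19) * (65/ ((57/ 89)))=5785/722 = 8.01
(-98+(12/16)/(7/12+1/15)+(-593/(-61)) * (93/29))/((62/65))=-3775585/54839 = -68.85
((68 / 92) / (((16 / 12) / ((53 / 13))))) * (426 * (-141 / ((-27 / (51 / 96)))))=51112829/19136 = 2671.03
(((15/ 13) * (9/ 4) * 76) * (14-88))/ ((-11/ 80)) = 15184800/143 = 106187.41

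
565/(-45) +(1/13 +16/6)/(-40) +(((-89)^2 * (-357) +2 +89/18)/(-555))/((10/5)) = 2534.93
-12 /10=-6/5 = -1.20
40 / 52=10/13 = 0.77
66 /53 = 1.25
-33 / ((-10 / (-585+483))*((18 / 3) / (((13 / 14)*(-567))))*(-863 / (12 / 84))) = -590733/120820 = -4.89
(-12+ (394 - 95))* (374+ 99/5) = 565103/5 = 113020.60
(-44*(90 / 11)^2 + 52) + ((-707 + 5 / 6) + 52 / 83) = -19715293/5478 = -3598.99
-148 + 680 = 532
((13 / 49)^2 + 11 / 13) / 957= 9536/9956947 = 0.00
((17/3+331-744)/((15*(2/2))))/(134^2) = -611/404010 = 0.00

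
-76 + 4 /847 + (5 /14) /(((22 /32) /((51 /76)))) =-1217382/16093 = -75.65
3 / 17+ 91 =1550/17 = 91.18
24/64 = 3/8 = 0.38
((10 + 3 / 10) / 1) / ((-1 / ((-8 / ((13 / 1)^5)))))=412/1856465 = 0.00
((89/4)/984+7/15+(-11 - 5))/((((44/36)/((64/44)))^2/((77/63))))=-7326024/272855 = -26.85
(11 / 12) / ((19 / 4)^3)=176/20577 = 0.01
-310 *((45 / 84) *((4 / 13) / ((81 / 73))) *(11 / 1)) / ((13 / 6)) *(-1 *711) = 196654700/1183 = 166233.90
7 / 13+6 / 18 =0.87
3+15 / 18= 23/6 = 3.83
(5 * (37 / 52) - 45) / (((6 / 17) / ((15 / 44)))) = -183175/4576 = -40.03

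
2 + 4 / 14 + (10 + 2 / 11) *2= 1744/77 = 22.65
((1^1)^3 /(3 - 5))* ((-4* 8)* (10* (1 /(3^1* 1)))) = 160/3 = 53.33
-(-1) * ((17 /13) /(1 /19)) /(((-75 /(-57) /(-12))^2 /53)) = 889914096/8125 = 109527.89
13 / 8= 1.62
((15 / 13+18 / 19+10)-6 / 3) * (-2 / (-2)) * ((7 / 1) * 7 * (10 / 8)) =611275/988 = 618.70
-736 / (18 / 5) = -1840/9 = -204.44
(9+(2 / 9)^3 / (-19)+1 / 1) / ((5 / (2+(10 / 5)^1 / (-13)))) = 85232/23085 = 3.69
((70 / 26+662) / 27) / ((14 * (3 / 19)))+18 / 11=2071325/162162 = 12.77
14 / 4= 7/2 = 3.50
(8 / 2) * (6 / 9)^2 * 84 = 448/3 = 149.33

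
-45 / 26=-1.73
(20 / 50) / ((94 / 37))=0.16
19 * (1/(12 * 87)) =19/1044 = 0.02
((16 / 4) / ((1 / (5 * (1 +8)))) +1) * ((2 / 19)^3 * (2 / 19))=2896/130321 = 0.02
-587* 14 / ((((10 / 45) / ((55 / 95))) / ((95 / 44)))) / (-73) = 184905/292 = 633.24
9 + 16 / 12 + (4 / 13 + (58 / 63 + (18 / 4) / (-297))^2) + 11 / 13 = 307344061/24972948 = 12.31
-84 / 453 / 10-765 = -577589/755 = -765.02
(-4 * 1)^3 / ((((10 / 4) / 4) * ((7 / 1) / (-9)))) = 4608/35 = 131.66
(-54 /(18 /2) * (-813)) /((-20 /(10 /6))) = -406.50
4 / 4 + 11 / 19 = 30/19 = 1.58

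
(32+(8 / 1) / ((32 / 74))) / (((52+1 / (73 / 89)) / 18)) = 22119/1295 = 17.08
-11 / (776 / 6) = -33/388 = -0.09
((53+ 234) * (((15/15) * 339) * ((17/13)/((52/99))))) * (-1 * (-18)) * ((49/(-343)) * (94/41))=-241337151/169 = -1428030.48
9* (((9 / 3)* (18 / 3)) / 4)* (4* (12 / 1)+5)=4293/2 = 2146.50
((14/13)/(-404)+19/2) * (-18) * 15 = -3366900/1313 = -2564.28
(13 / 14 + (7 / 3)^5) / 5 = 238457/17010 = 14.02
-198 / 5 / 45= -22/25 = -0.88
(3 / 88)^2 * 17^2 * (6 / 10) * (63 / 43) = 0.30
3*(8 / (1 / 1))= 24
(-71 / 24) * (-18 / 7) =213/28 = 7.61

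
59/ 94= 0.63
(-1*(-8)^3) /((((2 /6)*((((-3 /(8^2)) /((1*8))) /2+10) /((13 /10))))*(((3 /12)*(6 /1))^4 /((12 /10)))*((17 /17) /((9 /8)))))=13631488/255925 = 53.26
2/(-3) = -2/3 = -0.67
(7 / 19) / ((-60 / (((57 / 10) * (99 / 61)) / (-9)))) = 0.01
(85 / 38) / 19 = 85/722 = 0.12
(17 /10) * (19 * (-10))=-323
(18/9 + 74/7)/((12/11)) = 242/21 = 11.52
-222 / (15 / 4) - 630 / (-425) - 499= -47321/85 = -556.72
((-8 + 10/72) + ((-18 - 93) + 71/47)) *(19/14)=-3772583/23688 = -159.26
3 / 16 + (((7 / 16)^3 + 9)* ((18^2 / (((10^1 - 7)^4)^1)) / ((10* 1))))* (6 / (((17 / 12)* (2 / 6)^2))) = 3017847/21760 = 138.69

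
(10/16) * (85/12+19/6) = 205/32 = 6.41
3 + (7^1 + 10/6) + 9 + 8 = 28.67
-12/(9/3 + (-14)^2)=-12/199 = -0.06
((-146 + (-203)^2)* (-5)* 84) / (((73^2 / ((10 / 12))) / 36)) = -517393800/5329 = -97090.22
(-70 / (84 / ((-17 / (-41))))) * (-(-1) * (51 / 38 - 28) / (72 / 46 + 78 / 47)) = 93079505/32587128 = 2.86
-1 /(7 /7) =-1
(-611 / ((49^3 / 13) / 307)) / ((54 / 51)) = -41454517/2117682 = -19.58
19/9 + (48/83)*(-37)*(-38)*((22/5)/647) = 18464219/2416545 = 7.64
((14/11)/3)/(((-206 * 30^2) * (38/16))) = -14/14530725 = 0.00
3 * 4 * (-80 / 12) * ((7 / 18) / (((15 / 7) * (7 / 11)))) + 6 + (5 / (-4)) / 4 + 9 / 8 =-6913/432 = -16.00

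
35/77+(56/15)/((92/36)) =2423/1265 = 1.92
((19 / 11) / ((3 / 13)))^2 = 56.02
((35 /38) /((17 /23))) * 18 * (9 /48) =21735/5168 = 4.21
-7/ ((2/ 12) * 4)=-10.50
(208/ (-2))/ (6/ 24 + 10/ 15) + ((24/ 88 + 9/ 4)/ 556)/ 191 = -530130321/4672624 = -113.45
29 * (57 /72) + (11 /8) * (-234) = -7171/24 = -298.79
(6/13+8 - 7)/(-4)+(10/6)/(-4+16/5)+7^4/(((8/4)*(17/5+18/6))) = 185.13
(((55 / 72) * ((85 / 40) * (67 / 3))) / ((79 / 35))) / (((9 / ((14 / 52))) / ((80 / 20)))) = 15348025/7985952 = 1.92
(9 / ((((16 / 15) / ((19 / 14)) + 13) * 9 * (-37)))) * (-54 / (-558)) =-855/4506563 = 0.00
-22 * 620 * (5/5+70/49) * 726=-168344880/7 = -24049268.57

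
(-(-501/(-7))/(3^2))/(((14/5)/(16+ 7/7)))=-14195/294 = -48.28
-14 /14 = -1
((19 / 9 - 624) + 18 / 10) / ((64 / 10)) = -872/9 = -96.89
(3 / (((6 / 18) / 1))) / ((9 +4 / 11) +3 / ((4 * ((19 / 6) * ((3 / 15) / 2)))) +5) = 1881/3497 = 0.54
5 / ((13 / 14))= 70/13 = 5.38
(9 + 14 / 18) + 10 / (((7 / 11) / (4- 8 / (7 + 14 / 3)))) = 27280/441 = 61.86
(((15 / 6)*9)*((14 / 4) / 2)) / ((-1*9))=-35/8 = -4.38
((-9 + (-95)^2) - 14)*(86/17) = 774172/17 = 45539.53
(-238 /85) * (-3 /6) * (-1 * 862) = -6034/5 = -1206.80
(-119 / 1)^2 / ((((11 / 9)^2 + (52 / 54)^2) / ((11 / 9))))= 12617451/1765 = 7148.70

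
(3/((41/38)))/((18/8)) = 152/123 = 1.24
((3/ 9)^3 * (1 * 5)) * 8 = 1.48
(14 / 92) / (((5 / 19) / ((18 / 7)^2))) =3.82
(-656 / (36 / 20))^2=10758400/81 = 132819.75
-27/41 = -0.66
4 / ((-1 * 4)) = -1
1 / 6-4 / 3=-7/6 = -1.17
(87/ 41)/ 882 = 29/12054 = 0.00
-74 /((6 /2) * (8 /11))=-407/12 = -33.92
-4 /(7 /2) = -1.14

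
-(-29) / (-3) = -29/3 = -9.67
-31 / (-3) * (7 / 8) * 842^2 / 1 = 38461297/6 = 6410216.17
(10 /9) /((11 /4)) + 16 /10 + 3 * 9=14357/495 = 29.00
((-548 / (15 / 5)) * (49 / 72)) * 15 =-33565/18 = -1864.72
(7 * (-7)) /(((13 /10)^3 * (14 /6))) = -9.56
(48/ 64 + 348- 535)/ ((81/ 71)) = -52895/324 = -163.26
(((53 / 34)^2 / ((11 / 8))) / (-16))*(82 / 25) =-115169/317900 = -0.36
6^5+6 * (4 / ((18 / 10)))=23368/3 = 7789.33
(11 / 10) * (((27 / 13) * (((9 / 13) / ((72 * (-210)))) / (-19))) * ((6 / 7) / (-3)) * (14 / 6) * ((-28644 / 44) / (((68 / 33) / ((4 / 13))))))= 101277/283852400 = 0.00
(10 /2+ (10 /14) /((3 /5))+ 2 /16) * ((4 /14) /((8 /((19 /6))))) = 20159/28224 = 0.71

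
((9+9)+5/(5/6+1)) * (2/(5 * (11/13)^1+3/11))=9.20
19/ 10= 1.90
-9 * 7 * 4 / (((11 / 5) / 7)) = -8820/11 = -801.82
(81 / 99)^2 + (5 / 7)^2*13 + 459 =2764705/5929 = 466.30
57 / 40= 1.42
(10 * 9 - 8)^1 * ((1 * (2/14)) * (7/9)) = 82/9 = 9.11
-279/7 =-39.86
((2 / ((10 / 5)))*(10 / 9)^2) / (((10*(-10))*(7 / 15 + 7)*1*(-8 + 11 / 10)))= 25/104328 = 0.00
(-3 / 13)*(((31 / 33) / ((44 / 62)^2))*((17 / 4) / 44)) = -506447/12181312 = -0.04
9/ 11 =0.82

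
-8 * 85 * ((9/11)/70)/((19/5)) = -3060/1463 = -2.09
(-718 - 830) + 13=-1535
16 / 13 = 1.23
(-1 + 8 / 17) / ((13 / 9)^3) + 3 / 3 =30788/37349 = 0.82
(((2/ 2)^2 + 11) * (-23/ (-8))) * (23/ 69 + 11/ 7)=460/7 = 65.71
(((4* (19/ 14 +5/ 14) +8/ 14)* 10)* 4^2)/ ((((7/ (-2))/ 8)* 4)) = -33280/49 = -679.18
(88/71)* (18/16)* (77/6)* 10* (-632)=-8029560/71 = -113092.39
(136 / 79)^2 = 18496/6241 = 2.96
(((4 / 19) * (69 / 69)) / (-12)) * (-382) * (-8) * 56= -171136/57 = -3002.39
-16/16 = -1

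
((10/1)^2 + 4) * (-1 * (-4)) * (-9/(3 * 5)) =-1248/5 = -249.60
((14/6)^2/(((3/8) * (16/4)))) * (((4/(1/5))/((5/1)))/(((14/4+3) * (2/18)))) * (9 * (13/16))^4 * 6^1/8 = 706311333/16384 = 43109.82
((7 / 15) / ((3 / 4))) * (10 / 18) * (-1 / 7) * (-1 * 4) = 16/81 = 0.20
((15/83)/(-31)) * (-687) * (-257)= -1029.30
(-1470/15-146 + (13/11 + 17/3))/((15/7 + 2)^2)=-383474/27753 = -13.82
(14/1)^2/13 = 196/13 = 15.08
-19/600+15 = 8981/600 = 14.97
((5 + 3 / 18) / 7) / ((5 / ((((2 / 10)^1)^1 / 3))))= 31/3150 = 0.01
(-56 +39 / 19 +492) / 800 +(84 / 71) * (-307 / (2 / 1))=-181.06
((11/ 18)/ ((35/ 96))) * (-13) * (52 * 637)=-10826816/15 = -721787.73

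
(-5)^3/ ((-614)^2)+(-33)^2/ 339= 136835423/42600548 = 3.21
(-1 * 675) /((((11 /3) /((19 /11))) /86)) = -3308850/121 = -27345.87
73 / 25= 2.92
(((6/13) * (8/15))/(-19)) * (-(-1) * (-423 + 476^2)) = -3618448/1235 = -2929.92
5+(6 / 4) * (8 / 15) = 29/5 = 5.80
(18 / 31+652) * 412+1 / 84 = 700119871/2604 = 268863.24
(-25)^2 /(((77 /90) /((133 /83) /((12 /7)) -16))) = -140671875/12782 = -11005.47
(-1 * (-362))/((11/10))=3620/11 = 329.09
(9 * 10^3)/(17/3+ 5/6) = 18000/13 = 1384.62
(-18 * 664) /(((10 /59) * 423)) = -39176/235 = -166.71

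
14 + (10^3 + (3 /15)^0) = 1015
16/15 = 1.07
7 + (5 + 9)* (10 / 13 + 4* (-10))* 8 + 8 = -4378.85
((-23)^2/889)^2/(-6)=-279841/4741926 = -0.06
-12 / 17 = -0.71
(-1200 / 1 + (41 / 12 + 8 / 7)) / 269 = -100417/22596 = -4.44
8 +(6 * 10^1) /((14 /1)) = 86/7 = 12.29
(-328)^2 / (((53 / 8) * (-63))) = -860672/3339 = -257.76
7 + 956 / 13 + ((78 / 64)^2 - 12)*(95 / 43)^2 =719126397/24613888 = 29.22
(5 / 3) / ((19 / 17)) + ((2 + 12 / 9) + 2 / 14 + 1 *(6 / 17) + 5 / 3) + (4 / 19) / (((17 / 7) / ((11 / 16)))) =191189/27132 = 7.05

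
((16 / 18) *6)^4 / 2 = 32768/81 = 404.54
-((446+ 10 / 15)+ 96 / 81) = -12092/27 = -447.85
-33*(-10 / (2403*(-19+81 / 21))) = -0.01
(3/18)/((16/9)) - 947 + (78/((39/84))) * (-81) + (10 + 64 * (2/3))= -14502.24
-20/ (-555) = 4/111 = 0.04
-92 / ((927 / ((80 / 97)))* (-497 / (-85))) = -625600/44689743 = -0.01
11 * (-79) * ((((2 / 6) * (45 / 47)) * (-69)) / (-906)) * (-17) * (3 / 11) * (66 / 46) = 1994355/14194 = 140.51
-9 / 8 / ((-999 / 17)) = 17/888 = 0.02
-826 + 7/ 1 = -819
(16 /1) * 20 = 320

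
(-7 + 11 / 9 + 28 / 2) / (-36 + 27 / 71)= -5254/22761 = -0.23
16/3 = 5.33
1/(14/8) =4/7 = 0.57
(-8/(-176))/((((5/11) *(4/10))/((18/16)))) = 0.28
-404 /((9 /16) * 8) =-89.78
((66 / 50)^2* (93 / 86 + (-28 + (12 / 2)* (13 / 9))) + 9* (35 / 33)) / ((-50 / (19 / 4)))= 250026453/118250000 = 2.11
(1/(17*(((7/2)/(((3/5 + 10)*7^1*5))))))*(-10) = -1060/17 = -62.35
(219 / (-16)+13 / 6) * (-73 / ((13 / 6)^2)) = 121107/676 = 179.15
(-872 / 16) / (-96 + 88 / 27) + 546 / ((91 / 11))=333471/5008 = 66.59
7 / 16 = 0.44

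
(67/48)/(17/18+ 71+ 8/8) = 201/10504 = 0.02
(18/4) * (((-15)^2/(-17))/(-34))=2025/1156 = 1.75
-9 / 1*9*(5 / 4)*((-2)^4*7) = -11340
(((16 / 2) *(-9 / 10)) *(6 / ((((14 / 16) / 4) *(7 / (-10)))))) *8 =110592/49 = 2256.98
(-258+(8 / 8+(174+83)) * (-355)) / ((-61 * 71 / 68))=6245664/4331 = 1442.08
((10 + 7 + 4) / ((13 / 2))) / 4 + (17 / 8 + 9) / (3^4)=7961/8424 = 0.95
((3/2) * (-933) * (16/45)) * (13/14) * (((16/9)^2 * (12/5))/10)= -8280064/23625 = -350.48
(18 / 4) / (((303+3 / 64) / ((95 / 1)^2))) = 57760/431 = 134.01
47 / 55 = 0.85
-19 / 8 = -2.38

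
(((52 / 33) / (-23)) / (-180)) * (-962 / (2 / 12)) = -25012/11385 = -2.20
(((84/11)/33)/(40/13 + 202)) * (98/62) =8918/5000083 = 0.00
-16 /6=-8/3 = -2.67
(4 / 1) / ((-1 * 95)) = -4/95 = -0.04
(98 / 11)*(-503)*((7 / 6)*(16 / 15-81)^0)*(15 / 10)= -172529/22 = -7842.23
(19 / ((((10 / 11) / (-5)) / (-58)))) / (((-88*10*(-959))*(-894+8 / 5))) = -551/68464928 = 0.00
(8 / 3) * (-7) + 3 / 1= -47/3 = -15.67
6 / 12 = 0.50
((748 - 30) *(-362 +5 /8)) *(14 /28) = -1037869/8 = -129733.62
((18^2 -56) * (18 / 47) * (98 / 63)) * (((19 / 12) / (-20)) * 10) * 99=-588126/47 = -12513.32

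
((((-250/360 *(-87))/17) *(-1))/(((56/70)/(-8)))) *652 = 1181750/51 = 23171.57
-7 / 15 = -0.47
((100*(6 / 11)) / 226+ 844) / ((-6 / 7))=-3672872/3729 = -984.95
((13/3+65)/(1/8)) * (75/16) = 2600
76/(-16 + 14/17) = -646/129 = -5.01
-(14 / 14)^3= -1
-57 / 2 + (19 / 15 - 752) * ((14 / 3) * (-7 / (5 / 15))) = 2206301/30 = 73543.37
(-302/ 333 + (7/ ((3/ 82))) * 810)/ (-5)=-51608038/1665 = -30995.82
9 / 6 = 3/2 = 1.50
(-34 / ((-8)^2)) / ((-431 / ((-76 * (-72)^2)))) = -209304/431 = -485.62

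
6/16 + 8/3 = 73/24 = 3.04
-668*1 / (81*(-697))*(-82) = -1336/1377 = -0.97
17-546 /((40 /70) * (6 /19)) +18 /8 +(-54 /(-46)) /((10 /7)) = -345653/115 = -3005.68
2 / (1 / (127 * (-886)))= -225044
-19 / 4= -4.75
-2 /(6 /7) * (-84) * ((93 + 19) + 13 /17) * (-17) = -375732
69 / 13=5.31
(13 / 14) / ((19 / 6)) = 39/133 = 0.29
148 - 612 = -464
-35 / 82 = -0.43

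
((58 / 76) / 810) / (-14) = -29/430920 = 0.00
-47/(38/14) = -329/19 = -17.32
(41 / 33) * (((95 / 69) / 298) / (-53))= -3895/35962938 = 0.00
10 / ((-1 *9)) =-10/9 = -1.11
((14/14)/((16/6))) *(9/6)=9/16 = 0.56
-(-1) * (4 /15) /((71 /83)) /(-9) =-332/9585 = -0.03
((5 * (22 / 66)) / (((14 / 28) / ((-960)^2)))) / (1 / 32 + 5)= 98304000/161 = 610583.85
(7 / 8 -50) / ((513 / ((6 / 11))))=-131/2508 = -0.05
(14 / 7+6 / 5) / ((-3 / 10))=-32/3 = -10.67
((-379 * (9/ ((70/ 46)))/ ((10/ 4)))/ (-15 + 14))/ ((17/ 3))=470718/2975 = 158.22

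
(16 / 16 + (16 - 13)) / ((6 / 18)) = 12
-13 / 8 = -1.62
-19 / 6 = -3.17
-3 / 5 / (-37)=3/185 = 0.02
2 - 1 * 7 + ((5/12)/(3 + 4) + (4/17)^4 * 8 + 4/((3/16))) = 38393483/2338588 = 16.42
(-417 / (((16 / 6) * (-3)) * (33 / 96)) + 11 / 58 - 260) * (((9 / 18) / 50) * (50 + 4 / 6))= -87419/1595 = -54.81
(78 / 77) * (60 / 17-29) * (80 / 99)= -900640/43197 = -20.85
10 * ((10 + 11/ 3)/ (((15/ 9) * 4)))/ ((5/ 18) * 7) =10.54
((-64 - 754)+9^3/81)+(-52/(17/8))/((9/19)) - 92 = -145757/153 = -952.66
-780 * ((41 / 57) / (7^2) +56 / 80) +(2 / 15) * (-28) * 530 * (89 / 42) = -39803090/8379 = -4750.34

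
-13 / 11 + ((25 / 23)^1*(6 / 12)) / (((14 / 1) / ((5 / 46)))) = -1.18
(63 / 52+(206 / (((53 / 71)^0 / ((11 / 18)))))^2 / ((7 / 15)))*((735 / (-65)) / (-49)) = 333771047/42588 = 7837.21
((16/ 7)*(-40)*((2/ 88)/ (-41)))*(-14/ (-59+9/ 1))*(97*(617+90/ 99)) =21097888/24805 = 850.55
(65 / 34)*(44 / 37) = 1430/629 = 2.27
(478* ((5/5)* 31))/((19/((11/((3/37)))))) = 6030926/57 = 105805.72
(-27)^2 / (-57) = -243/19 = -12.79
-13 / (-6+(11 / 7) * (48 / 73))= 6643/2538 = 2.62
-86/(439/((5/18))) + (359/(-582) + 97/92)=13507361/35258724 = 0.38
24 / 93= 8/31 = 0.26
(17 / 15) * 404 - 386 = 71.87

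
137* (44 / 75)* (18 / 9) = 12056/75 = 160.75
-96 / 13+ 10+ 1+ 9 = 164/13 = 12.62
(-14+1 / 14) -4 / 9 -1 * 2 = -2063/126 = -16.37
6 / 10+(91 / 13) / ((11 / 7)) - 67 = -3407/55 = -61.95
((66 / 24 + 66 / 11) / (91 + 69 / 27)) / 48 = 105/53888 = 0.00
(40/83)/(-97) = -40/8051 = 0.00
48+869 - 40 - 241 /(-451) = 395768/451 = 877.53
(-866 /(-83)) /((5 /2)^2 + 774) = 3464/259043 = 0.01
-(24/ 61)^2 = -0.15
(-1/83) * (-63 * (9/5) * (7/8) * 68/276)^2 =-505845081/70251200 = -7.20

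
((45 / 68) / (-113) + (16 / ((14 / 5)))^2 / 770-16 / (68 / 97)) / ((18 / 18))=-660633993/28991732 = -22.79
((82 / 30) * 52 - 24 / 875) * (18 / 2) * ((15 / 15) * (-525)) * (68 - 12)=-37601222.40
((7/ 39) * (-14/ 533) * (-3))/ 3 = 98/20787 = 0.00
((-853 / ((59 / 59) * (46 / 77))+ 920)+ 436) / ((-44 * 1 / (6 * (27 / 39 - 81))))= -2587815/3289 = -786.81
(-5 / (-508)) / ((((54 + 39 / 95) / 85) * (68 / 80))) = 11875/656463 = 0.02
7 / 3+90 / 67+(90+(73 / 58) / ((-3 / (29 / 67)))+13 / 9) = 114497/1206 = 94.94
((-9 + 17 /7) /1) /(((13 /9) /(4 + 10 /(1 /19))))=-80316/91 = -882.59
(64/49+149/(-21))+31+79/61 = 237679/8967 = 26.51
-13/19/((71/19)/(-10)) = 130/71 = 1.83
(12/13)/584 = 3/1898 = 0.00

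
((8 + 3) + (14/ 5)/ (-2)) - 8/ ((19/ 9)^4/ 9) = 3893448/651605 = 5.98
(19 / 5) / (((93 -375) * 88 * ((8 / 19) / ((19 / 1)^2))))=-130321/992640 = -0.13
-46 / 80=-23/40 = -0.58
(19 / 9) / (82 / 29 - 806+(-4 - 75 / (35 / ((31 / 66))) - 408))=-84854/48883095 = 0.00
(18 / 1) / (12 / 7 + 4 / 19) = 1197/128 = 9.35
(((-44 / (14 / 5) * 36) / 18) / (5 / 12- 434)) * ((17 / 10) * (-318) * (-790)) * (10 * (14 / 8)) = 256244400/473 = 541742.92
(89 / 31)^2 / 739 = 7921/710179 = 0.01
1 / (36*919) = 1/33084 = 0.00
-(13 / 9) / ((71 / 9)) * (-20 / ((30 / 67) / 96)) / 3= 55744/213 = 261.71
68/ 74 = 34/37 = 0.92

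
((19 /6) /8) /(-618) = -19/29664 = 0.00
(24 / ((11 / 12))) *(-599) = -172512/11 = -15682.91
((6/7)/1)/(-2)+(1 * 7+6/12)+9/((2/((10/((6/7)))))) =417/7 = 59.57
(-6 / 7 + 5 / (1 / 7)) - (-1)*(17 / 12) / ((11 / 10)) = 16369/462 = 35.43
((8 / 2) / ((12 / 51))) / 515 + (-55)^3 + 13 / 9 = -771141277/4635 = -166373.52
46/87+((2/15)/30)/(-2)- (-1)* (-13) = -162779/13050 = -12.47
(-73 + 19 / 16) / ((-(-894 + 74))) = -1149/13120 = -0.09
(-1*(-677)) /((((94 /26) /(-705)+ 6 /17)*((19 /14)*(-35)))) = -897702/21907 = -40.98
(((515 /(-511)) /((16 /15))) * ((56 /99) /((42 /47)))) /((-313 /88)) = 242050/1439487 = 0.17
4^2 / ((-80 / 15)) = -3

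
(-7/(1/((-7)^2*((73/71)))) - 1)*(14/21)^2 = -11160/71 = -157.18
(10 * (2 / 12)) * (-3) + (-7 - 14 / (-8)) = -10.25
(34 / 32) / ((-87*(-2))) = 17/2784 = 0.01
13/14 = 0.93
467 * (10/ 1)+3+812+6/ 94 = 5485.06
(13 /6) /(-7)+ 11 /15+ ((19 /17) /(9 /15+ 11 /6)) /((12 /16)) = 1.04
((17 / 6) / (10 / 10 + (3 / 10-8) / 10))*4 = 3400/69 = 49.28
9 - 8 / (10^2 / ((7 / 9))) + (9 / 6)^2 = 10069/900 = 11.19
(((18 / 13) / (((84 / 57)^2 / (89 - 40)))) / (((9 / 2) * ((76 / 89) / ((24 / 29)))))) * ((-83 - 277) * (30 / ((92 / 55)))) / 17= -2555.31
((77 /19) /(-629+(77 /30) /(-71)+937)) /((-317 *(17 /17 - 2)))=2130/51309937 = 0.00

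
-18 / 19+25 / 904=-15797/17176 = -0.92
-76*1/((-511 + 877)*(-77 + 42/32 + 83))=-608/21411 = -0.03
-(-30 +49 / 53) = 1541/53 = 29.08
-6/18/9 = -1/27 = -0.04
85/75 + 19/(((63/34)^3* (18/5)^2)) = 138108323/101269035 = 1.36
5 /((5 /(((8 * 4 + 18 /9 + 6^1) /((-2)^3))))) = -5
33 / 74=0.45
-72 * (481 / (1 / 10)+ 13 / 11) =-3810456/11 = -346405.09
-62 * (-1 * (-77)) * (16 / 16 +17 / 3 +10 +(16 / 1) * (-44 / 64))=-81158/3 = -27052.67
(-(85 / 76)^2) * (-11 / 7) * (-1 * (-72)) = 715275/5054 = 141.53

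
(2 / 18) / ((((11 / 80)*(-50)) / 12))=-32/165 = -0.19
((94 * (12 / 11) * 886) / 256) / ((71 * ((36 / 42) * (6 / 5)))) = 728735/149952 = 4.86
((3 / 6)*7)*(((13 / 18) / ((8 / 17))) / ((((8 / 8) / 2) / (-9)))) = -1547/16 = -96.69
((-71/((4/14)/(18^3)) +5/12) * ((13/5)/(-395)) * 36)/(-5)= -678249741/9875 = -68683.52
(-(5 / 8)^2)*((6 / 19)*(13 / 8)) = -975/4864 = -0.20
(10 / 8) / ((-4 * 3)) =-5/48 = -0.10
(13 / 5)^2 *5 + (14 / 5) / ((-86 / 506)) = 745/43 = 17.33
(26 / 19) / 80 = 13/760 = 0.02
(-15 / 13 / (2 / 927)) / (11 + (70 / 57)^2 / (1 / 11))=-45177345/2330614 = -19.38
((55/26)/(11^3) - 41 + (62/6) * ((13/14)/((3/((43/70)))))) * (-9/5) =541547693/7707700 = 70.26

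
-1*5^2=-25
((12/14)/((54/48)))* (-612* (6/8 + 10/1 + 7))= -57936/7 = -8276.57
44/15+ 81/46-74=-47821/690 = -69.31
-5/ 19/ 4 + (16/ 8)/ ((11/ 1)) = 97/836 = 0.12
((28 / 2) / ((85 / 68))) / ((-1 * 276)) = -14/345 = -0.04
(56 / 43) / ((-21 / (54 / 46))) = -72/989 = -0.07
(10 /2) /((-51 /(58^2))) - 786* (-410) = 16418440/51 = 321930.20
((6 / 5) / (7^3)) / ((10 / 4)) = 12/8575 = 0.00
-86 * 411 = -35346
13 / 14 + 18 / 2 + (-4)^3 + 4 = -701/14 = -50.07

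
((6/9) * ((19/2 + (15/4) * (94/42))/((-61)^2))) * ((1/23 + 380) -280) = 384267/1198162 = 0.32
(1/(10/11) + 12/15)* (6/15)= 19/25 = 0.76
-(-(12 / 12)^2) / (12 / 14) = 7/6 = 1.17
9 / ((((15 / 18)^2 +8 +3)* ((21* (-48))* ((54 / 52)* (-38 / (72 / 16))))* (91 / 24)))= 9/391951 = 0.00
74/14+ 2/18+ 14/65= 22982/4095 = 5.61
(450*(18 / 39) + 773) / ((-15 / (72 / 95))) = -16104/325 = -49.55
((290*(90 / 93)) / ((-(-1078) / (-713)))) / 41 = -4.53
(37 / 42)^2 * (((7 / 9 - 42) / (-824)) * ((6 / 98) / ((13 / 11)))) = 798127/396815328 = 0.00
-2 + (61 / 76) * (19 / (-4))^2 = 16.11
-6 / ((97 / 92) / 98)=-54096/97 = -557.69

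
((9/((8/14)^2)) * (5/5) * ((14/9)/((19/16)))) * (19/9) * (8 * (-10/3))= -54880/27 = -2032.59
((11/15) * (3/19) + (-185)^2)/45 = 3251386/4275 = 760.56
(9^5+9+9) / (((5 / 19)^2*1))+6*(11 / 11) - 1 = 21323312/25 = 852932.48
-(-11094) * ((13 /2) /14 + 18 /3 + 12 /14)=1137135/14 = 81223.93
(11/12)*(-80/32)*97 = -222.29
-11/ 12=-0.92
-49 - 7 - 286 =-342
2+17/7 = 31/7 = 4.43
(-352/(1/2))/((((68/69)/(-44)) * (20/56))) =7480704/85 = 88008.28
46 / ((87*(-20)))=-23/870 = -0.03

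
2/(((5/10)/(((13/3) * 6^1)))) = 104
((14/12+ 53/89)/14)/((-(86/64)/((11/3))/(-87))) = 2401432/80367 = 29.88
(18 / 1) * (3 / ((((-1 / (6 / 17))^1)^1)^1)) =-324/17 = -19.06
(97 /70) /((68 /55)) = 1067/952 = 1.12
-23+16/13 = -283/13 = -21.77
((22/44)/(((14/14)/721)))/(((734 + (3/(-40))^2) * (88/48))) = 3460800/12918499 = 0.27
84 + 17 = 101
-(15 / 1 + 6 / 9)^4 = -4879681/81 = -60242.98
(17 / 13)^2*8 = 2312/169 = 13.68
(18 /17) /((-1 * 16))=-0.07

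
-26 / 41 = -0.63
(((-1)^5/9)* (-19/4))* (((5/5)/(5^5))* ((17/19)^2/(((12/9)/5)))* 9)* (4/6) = 289/95000 = 0.00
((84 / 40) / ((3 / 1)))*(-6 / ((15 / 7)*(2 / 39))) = -1911/50 = -38.22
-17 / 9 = -1.89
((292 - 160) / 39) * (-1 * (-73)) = 3212/13 = 247.08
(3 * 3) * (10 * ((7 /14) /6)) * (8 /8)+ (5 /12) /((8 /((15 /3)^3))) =1345/96 = 14.01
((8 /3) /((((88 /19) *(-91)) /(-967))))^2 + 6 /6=38.43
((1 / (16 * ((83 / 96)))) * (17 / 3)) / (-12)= -17/498 = -0.03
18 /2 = 9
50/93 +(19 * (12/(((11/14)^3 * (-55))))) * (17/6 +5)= -452112662/6808065 = -66.41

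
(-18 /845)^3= -5832/603351125 = 0.00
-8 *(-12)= 96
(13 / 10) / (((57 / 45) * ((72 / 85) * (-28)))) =-1105/25536 = -0.04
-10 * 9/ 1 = -90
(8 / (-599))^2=64/358801 = 0.00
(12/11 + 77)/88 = 859/968 = 0.89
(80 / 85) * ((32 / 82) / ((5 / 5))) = 256/697 = 0.37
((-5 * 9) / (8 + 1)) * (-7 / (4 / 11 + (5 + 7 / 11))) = 35/6 = 5.83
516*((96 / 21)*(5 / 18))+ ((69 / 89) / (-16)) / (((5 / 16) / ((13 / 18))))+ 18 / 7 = 657.70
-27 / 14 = -1.93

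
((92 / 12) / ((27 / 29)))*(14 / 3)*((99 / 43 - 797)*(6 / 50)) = -319098136/87075 = -3664.64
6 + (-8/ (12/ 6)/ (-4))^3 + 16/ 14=57/7 = 8.14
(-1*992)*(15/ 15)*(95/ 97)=-94240/97 = -971.55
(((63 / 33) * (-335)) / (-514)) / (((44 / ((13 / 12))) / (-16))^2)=396305/2052402 = 0.19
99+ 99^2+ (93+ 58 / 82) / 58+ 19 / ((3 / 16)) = 35680519/3567 = 10002.95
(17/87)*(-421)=-7157/87 = -82.26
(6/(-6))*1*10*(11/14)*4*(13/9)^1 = -2860/63 = -45.40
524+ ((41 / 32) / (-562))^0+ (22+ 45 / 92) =50369/92 = 547.49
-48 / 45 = -16/15 = -1.07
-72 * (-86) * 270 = 1671840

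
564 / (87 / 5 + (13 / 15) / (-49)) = 103635/3194 = 32.45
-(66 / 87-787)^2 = -519885601/841 = -618175.51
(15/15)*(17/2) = 17/2 = 8.50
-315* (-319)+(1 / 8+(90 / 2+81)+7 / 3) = 100613.46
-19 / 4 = -4.75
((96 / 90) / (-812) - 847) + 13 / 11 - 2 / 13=-368366402/435435 = -845.97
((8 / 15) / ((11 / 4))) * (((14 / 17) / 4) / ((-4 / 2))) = -56/2805 = -0.02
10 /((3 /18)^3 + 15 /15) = 2160/217 = 9.95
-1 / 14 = -0.07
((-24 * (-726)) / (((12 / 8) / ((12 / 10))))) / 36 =1936/5 = 387.20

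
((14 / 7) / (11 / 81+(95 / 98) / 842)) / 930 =2227932/141882505 = 0.02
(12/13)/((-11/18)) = -216/143 = -1.51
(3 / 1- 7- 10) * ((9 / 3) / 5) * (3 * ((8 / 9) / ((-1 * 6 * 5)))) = 56/75 = 0.75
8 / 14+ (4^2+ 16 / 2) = 172/7 = 24.57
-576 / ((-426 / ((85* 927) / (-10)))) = -756432/71 = -10653.97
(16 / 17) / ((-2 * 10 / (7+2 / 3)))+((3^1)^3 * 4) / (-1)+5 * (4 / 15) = -27292/255 = -107.03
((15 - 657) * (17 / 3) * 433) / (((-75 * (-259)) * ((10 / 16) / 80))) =-201632512/19425 = -10380.05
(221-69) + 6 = 158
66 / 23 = 2.87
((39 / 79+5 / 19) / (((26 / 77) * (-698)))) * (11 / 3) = -240548/20430111 = -0.01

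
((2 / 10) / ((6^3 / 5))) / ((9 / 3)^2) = 1/1944 = 0.00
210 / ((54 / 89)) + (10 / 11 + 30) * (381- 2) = 1194005/99 = 12060.66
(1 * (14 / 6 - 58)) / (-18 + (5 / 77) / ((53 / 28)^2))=5160133/1666866 = 3.10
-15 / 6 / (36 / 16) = -10/9 = -1.11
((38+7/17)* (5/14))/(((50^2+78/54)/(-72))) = -1057860/2679047 = -0.39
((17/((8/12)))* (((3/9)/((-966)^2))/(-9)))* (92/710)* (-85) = 289/25925508 = 0.00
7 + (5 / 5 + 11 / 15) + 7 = 236/15 = 15.73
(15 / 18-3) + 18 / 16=-25/24 = -1.04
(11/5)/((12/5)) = 11/12 = 0.92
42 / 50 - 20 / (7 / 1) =-353/175 = -2.02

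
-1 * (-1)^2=-1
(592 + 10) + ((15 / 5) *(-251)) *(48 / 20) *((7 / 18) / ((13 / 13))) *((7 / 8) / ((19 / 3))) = 191863/380 = 504.90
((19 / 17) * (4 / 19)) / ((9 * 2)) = 2/153 = 0.01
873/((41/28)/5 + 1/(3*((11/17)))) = 4033260/3733 = 1080.43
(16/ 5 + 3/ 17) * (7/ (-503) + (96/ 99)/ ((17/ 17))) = 910651/282183 = 3.23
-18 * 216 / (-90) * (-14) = -3024/5 = -604.80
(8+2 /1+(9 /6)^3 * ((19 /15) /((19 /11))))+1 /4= 509/40 = 12.72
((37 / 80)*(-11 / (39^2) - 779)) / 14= -4384019/170352 = -25.74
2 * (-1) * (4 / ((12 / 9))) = -6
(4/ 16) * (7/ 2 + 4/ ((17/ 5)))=159/136 = 1.17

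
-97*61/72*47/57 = -278099/4104 = -67.76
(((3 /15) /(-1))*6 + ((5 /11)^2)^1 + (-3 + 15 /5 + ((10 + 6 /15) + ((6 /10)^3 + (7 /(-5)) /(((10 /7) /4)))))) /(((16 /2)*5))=21563/151250 = 0.14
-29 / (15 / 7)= -203/15 = -13.53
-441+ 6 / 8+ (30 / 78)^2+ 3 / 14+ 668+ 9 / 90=5399501/23660 = 228.21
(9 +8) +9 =26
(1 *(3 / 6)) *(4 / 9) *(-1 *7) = -1.56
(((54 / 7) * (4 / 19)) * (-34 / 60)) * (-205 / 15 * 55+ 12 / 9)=690.53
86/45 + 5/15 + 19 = 956/45 = 21.24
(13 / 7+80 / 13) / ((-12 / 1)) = -243/364 = -0.67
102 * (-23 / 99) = -782/33 = -23.70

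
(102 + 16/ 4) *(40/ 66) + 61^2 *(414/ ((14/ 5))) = 127105595/231 = 550240.67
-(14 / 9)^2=-196/81 = -2.42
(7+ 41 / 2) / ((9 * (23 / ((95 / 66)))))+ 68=68.19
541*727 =393307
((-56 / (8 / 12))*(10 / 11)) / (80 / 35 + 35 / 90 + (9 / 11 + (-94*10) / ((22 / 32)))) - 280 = -529149880/1890199 = -279.94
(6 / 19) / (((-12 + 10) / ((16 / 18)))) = -8/57 = -0.14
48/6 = 8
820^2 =672400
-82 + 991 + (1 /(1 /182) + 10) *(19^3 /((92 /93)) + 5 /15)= 30640955/23 = 1332215.43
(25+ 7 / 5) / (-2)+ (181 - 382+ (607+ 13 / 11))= 21669/55 = 393.98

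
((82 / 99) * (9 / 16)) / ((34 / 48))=0.66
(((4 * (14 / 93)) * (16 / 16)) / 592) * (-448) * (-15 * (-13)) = -101920/1147 = -88.86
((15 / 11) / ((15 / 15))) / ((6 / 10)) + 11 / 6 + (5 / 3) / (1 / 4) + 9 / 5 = 1383/110 = 12.57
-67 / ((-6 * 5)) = 67/30 = 2.23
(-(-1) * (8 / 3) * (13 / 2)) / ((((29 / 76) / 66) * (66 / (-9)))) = -11856/29 = -408.83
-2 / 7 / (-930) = 1/3255 = 0.00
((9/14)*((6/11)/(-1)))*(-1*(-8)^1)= -216/77 = -2.81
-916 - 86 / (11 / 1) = -10162/11 = -923.82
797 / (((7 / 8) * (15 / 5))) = 6376/21 = 303.62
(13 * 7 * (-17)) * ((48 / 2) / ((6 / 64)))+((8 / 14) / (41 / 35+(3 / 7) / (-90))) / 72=-58216703/147 = -396031.99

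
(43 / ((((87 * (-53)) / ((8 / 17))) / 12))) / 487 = -1376/12724823 = 0.00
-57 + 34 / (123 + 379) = -14290/251 = -56.93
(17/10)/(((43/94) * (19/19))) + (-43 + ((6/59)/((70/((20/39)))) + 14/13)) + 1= -42948249/1154335 = -37.21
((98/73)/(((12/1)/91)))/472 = 4459/206736 = 0.02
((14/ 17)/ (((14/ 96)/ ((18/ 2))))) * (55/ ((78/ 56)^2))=4139520/2873 = 1440.84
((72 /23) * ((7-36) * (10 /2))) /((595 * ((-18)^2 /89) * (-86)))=2581/1059219 = 0.00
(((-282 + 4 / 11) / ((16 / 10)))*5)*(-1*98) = 1897525/22 = 86251.14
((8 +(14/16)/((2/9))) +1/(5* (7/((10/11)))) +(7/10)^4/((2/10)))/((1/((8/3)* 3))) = 1013626/9625 = 105.31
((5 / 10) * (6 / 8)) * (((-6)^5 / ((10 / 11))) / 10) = -8019/25 = -320.76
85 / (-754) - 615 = -463795/754 = -615.11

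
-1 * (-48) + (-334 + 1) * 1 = -285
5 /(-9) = -5/9 = -0.56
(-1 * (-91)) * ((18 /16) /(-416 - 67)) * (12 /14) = -117/644 = -0.18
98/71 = 1.38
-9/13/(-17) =9/221 = 0.04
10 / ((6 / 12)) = 20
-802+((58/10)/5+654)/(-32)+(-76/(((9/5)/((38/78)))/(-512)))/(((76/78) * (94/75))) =880024961/112800 = 7801.64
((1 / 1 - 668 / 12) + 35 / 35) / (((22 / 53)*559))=-8533/36894 = -0.23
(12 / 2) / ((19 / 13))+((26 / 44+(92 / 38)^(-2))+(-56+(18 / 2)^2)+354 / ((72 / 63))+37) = 83278255/221122 = 376.62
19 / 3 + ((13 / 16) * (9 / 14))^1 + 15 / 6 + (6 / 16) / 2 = 6413/672 = 9.54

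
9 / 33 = 0.27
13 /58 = 0.22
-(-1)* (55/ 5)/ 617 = 11/617 = 0.02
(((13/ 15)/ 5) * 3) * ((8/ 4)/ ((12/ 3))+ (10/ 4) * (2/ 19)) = 0.40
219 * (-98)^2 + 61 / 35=73614721/35 = 2103277.74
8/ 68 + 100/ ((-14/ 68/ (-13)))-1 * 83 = 741537/119 = 6231.40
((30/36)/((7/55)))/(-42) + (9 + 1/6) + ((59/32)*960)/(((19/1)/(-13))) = -40287635/33516 = -1202.04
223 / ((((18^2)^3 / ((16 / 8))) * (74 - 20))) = 223/918330048 = 0.00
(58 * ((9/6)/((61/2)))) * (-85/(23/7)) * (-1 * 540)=55906200/1403 = 39847.61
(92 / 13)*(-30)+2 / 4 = -5507/26 = -211.81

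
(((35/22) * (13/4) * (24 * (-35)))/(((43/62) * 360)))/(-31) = 3185/5676 = 0.56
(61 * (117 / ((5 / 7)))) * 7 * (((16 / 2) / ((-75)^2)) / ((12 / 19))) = 1476566/9375 = 157.50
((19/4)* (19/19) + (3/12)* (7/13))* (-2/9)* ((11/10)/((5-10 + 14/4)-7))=1397/9945 = 0.14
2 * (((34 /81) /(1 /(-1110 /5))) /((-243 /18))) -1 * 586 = -417130/729 = -572.19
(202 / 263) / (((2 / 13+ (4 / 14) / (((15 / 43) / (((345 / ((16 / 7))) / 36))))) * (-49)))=-7488/1713971 = 0.00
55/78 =0.71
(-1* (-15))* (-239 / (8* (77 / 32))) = -14340/77 = -186.23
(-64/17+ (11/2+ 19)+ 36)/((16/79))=152391/544 = 280.13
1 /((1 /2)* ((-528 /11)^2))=1/1152 = 0.00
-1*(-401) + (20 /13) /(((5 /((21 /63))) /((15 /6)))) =15649/39 = 401.26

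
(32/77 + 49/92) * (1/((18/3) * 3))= 2239/42504 = 0.05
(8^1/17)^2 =64/289 = 0.22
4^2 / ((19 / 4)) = 64/19 = 3.37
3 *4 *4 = 48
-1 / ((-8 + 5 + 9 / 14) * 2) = 7/33 = 0.21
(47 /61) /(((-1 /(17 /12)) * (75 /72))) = -1.05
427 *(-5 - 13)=-7686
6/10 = 3/5 = 0.60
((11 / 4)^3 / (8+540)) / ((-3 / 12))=-1331/8768 = -0.15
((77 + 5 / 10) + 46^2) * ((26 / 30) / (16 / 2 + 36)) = 57031/1320 = 43.21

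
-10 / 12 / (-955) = 1/1146 = 0.00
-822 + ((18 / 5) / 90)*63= -20487/25 = -819.48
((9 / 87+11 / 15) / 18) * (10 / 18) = 182/7047 = 0.03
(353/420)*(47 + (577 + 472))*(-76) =-7350872/105 = -70008.30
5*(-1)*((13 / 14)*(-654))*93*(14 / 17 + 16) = 565340490/119 = 4750760.42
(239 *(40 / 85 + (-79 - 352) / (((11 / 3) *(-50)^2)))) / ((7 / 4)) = 47326541/818125 = 57.85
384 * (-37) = -14208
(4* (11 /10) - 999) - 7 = -5008/5 = -1001.60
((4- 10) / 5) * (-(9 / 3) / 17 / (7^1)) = 18/595 = 0.03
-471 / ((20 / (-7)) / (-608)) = -501144/5 = -100228.80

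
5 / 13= 0.38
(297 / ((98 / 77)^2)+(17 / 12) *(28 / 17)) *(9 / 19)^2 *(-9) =-26531469/70756 = -374.97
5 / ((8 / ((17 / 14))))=85/112 = 0.76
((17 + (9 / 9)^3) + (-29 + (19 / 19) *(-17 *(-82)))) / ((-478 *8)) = -1383/3824 = -0.36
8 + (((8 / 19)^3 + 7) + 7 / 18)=1909159/123462 = 15.46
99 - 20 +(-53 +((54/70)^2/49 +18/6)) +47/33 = 30.44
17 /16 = 1.06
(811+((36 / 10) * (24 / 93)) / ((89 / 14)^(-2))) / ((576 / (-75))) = -110.49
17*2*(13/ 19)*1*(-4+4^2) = 279.16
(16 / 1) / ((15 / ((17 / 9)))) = 272/135 = 2.01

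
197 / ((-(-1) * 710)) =197/710 = 0.28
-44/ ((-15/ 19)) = 836/15 = 55.73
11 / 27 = 0.41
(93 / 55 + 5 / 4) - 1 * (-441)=97667/220 = 443.94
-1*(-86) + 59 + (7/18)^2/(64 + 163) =10664509/73548 = 145.00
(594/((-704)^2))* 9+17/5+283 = 32261311/112640 = 286.41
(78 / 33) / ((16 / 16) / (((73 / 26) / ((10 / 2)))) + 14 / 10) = 9490/12771 = 0.74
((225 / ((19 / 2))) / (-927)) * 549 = -27450/1957 = -14.03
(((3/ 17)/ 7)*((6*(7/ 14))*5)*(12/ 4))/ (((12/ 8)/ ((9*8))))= 6480/119 = 54.45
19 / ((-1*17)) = -19/17 = -1.12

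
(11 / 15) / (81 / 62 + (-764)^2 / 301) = 205282/543202995 = 0.00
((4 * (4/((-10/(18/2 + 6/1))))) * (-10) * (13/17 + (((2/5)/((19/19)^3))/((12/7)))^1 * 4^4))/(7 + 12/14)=1727824/935 = 1847.94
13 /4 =3.25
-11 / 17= -0.65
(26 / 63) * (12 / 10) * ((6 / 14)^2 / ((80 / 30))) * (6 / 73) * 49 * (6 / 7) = 2106/17885 = 0.12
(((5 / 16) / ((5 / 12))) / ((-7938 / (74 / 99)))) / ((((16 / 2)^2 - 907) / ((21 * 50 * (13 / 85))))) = 2405/178764894 = 0.00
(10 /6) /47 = 5/141 = 0.04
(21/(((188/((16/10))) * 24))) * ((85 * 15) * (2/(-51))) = -0.37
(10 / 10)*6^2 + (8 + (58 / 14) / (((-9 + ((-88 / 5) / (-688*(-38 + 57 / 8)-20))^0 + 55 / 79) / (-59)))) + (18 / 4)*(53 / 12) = 3145281/32312 = 97.34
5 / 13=0.38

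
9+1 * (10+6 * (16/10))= 143/5 = 28.60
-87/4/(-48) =29/64 = 0.45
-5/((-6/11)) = 55/6 = 9.17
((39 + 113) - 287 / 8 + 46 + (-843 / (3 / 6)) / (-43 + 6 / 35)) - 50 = 1816683/11992 = 151.49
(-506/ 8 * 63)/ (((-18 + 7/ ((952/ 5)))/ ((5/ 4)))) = 193545/698 = 277.29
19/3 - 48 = -125/3 = -41.67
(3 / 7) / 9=1/21 = 0.05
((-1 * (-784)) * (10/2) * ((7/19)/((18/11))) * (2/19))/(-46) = -2.02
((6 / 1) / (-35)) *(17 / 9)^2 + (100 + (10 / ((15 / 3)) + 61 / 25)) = 490589/4725 = 103.83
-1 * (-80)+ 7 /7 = 81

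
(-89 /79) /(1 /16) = -1424/79 = -18.03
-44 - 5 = -49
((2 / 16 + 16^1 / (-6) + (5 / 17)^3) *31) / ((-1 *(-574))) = -9197483/67681488 = -0.14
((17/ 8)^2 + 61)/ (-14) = -599/128 = -4.68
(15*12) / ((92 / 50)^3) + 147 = 4280223/24334 = 175.89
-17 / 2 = -8.50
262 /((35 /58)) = 15196/35 = 434.17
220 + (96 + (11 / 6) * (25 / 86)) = 163331/516 = 316.53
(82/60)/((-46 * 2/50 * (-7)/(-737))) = -151085/1932 = -78.20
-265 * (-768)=203520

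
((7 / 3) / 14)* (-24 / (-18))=2/9 = 0.22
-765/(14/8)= -3060/7 = -437.14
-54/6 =-9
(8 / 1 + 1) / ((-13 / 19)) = -13.15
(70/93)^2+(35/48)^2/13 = 17484425/28783872 = 0.61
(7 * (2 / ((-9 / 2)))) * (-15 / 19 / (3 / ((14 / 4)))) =490/171 = 2.87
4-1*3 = 1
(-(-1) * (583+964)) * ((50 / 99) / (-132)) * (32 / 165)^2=-792064/3557763 = -0.22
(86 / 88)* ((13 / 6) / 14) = 559/3696 = 0.15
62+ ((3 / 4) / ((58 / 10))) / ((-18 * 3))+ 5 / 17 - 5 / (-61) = 135055007/2165256 = 62.37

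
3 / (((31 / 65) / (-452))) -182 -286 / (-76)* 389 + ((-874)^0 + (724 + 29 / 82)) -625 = -35281779/24149 = -1461.00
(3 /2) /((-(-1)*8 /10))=15/8 = 1.88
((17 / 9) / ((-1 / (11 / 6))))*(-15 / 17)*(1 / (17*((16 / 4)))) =55/1224 = 0.04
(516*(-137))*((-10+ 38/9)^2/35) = -63717056/945 = -67425.46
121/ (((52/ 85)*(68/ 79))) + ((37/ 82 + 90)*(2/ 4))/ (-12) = 226.01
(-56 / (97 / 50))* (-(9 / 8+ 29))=84350/97 = 869.59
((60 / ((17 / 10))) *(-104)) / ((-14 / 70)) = 312000/17 = 18352.94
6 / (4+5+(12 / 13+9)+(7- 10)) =26/69 = 0.38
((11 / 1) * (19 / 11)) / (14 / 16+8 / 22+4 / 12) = 5016/415 = 12.09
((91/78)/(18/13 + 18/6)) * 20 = 910/171 = 5.32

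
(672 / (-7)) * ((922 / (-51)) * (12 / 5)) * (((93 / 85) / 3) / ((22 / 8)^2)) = 175607808/874225 = 200.87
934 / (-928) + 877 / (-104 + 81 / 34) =-15449037/1603120 = -9.64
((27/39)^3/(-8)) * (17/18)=-1377/35152 = -0.04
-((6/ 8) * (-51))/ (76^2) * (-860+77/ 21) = -131019/23104 = -5.67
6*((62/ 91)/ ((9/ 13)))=124/21 = 5.90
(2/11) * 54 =108/11 = 9.82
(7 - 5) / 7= 2/7 = 0.29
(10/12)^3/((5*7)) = 25/1512 = 0.02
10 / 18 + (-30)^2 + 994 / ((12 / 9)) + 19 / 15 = 148259/90 = 1647.32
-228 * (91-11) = -18240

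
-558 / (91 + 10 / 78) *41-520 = -1370161/1777 = -771.05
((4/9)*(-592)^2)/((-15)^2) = 1401856/2025 = 692.27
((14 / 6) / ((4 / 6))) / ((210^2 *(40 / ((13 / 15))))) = 13/7560000 = 0.00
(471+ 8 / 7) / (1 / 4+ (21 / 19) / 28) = 125590/77 = 1631.04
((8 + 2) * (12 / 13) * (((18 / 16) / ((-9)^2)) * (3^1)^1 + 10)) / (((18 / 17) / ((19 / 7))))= 389215/1638 = 237.62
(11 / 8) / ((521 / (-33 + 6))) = -297/4168 = -0.07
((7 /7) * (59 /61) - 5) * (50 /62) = -6150/1891 = -3.25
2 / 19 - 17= -321/19 = -16.89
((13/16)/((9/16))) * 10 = 130/9 = 14.44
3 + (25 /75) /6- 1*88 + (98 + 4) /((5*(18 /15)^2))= -70.78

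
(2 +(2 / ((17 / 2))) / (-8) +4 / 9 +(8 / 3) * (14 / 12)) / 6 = 1691/1836 = 0.92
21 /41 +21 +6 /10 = 4533/205 = 22.11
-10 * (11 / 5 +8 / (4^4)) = -357/16 = -22.31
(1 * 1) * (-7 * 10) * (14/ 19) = -980/19 = -51.58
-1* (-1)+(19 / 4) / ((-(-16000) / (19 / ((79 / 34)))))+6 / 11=43043507/27808000 = 1.55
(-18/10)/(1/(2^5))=-288/5 = -57.60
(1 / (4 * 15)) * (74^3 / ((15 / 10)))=202612/45 = 4502.49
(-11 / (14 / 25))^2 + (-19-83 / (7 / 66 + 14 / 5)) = 9083517/26852 = 338.28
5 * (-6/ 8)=-15/4 = -3.75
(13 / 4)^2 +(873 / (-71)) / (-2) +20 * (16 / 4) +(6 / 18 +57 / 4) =379289/3408 = 111.29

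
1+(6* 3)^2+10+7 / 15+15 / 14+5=71723/210 = 341.54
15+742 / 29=40.59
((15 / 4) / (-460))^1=-3/368 = -0.01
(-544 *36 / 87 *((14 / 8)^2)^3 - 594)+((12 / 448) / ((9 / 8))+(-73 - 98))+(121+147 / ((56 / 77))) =-134612875/19488 = -6907.48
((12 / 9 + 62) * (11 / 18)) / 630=0.06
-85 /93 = -0.91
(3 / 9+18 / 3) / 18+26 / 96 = 269/432 = 0.62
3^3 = 27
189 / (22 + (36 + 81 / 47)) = 1269/401 = 3.16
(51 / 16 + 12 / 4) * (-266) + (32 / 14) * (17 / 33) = -3039401/1848 = -1644.70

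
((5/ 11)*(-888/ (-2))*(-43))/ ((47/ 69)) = -6586740/517 = -12740.31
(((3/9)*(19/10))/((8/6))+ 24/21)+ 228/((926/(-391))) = -12270981/129640 = -94.65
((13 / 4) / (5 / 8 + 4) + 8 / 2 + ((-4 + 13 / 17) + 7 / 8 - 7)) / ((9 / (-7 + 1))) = 23437/7548 = 3.11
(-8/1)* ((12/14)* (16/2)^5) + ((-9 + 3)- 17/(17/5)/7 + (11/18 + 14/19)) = -537932335/2394 = -224700.22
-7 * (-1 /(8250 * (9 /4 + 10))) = 2/28875 = 0.00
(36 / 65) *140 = 1008/13 = 77.54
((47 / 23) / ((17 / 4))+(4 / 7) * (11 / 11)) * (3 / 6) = 1440/2737 = 0.53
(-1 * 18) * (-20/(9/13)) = 520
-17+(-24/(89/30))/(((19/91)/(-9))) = 560933/1691 = 331.72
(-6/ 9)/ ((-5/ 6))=4/5 = 0.80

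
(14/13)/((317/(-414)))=-5796/4121 = -1.41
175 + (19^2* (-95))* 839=-28773330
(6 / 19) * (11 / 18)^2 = 121/1026 = 0.12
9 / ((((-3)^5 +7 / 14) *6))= -3/485 = -0.01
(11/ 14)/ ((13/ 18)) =99/91 = 1.09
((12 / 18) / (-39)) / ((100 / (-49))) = 49/5850 = 0.01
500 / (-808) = -0.62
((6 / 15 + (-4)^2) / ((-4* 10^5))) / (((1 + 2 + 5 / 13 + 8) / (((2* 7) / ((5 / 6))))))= -11193/185000000 = 0.00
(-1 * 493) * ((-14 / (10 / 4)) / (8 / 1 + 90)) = 986/35 = 28.17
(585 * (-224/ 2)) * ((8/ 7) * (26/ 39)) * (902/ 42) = -7504640/7 = -1072091.43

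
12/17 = 0.71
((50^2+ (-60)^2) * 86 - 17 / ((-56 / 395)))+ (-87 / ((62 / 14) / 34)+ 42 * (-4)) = 909462581/1736 = 523883.98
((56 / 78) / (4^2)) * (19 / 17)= 133/2652 = 0.05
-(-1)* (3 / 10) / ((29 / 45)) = 27/58 = 0.47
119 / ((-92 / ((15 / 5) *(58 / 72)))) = -3451/1104 = -3.13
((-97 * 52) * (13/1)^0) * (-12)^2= -726336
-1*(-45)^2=-2025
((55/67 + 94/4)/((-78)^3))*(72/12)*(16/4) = -3259/2649582 = 0.00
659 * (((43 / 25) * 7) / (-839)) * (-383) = 75971497/20975 = 3622.00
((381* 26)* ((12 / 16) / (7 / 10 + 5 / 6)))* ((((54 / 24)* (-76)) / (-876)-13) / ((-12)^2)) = -430.86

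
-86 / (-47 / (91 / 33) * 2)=3913/1551 = 2.52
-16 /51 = -0.31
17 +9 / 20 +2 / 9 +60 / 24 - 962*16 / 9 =-33801/20 = -1690.05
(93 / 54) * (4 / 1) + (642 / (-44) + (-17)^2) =55697/198 = 281.30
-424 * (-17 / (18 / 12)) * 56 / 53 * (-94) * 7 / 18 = -5011328/27 = -185604.74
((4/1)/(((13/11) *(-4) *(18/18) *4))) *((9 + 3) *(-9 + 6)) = 99/13 = 7.62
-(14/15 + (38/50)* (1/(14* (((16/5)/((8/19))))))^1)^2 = -6241/7056 = -0.88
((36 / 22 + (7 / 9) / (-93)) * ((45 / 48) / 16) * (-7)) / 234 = -40355/14141952 = 0.00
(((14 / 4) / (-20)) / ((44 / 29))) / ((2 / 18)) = -1.04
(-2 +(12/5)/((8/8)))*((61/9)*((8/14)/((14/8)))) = 1952/2205 = 0.89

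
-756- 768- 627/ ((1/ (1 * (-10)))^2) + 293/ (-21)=-1348997/21 = -64237.95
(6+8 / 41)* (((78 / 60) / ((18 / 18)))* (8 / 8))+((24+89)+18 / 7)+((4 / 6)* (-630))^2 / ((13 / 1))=255440226/18655 = 13692.86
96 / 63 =32/21 = 1.52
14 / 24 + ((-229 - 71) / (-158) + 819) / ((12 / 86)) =5577739/948 = 5883.69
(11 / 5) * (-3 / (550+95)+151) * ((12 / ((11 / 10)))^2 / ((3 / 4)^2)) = 33243136/473 = 70281.47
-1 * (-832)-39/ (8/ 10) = 783.25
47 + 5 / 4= 193/4 = 48.25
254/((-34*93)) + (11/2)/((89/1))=-5215/281418 = -0.02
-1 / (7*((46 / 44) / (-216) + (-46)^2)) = -4752/70386463 = 0.00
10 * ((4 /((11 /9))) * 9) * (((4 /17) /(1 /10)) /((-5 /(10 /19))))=-259200/3553 = -72.95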